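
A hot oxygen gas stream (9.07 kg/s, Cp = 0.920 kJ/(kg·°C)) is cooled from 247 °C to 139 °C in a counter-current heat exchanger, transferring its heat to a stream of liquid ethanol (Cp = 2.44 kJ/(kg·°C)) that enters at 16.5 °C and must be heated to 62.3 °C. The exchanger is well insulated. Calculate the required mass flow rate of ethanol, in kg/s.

Heat released by hot stream: Q = 9.07 × 0.920 × (247 − 139) = 901.2 kJ/s
Energy balance on cold side (adiabatic exchanger): Q = ṁ_c·Cp_c·(T_c,out − T_c,in)
ṁ_c = 901.2 / [2.44 × (62.3 − 16.5)] = 8.0642 kg/s

ṁ_c = 8.06 kg/s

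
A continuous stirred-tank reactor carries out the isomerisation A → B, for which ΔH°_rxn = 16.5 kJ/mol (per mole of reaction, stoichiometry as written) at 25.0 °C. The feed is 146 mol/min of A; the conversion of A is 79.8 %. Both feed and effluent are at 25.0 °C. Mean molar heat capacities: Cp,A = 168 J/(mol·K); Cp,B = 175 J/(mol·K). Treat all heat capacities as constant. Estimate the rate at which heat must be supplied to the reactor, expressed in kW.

Extent of reaction ξ = 0.798 × 146 = 116.51 mol/min
Reaction term: ξ·ΔH°_rxn = 116.51 × 16.5 = 1922.4 kJ/min
Q = ΔH = 1922.4 kJ/min = 32.04 kW
Heat supplied = 32.04 kW

Q_in = 32.0 kW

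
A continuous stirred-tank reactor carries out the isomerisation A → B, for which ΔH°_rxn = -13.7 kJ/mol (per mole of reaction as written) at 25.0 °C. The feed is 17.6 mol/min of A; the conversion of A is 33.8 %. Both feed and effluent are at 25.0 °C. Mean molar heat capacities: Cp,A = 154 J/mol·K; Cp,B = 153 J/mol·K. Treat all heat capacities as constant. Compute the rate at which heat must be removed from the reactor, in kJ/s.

Q_out = 1.36 kJ/s

Extent of reaction ξ = 0.338 × 17.6 = 5.9488 mol/min
Reaction term: ξ·ΔH°_rxn = 5.9488 × -13.7 = -81.499 kJ/min
Q = ΔH = -81.499 kJ/min = -1.3583 kW
Heat removed = 1.3583 kJ/s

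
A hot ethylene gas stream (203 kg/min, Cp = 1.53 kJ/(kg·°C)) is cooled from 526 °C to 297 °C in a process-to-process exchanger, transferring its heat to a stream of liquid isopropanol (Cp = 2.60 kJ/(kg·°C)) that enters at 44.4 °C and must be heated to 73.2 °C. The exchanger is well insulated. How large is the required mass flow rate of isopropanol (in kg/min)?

Heat released by hot stream: Q = 203 × 1.53 × (526 − 297) = 71125 kJ/min
Energy balance on cold side (adiabatic exchanger): Q = ṁ_c·Cp_c·(T_c,out − T_c,in)
ṁ_c = 71125 / [2.60 × (73.2 − 44.4)] = 949.85 kg/min

ṁ_c = 950 kg/min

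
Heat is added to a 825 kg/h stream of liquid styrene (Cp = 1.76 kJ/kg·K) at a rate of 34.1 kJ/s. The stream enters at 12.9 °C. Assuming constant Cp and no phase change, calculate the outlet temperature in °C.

Q = 34.1 kJ/s = 122760 kJ/h
ΔT = Q/(ṁ·Cp) = 122760/(825×1.76) = 84.545 K
T_out = 12.9 + 84.545 = 97.445 °C

T_out = 97.4 °C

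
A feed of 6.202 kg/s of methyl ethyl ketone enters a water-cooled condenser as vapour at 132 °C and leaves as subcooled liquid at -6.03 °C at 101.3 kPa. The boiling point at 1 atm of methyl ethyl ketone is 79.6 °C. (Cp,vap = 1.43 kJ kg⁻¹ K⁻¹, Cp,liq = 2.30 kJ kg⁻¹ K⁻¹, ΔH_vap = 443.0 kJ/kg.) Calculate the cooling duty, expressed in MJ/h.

vapour 132→79.6 °C: -74.932 kJ/kg
condensation at 79.6 °C: -443 kJ/kg
liquid 79.6→-6.03 °C: -196.95 kJ/kg
Δh = -74.932 + -443 + -196.95 = -714.88 kJ/kg
Q = ṁ·Δh = 6.202 kg/s × -714.88 kJ/kg = -4433.7 kJ/s
|Q| = 4433.7 kW = 15961 MJ/h

Q_c = 16000 MJ/h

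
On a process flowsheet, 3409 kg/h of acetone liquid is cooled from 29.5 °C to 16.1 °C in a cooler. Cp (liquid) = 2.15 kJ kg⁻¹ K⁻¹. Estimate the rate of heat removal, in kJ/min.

Q = ṁ·Cp·ΔT = 3409 × 2.15 × (16.1 − 29.5) = -98213 kJ/h
Converting: 98213 / 3600 s = 27.281 kW
Cooling duty = 1636.9 kJ/min

Q_c = 1640 kJ/min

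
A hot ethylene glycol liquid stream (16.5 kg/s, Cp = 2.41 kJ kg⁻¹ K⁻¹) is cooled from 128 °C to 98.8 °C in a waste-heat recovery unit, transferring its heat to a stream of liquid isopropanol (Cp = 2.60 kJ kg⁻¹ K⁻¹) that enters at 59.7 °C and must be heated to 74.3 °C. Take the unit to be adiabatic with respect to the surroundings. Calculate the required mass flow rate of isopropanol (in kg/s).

ṁ_c = 30.6 kg/s

Heat released by hot stream: Q = 16.5 × 2.41 × (128 − 98.8) = 1161.1 kJ/s
Energy balance on cold side (adiabatic exchanger): Q = ṁ_c·Cp_c·(T_c,out − T_c,in)
ṁ_c = 1161.1 / [2.60 × (74.3 − 59.7)] = 30.588 kg/s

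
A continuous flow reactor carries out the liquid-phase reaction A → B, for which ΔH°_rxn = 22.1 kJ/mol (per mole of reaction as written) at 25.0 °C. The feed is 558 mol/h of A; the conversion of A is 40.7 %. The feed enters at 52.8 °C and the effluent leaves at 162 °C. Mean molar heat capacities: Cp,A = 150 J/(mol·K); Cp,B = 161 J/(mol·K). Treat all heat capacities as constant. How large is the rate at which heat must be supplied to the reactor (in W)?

Extent of reaction ξ = 0.407 × 558 = 227.11 mol/h
Reaction term: ξ·ΔH°_rxn = 227.11 × 22.1 = 5019 kJ/h
Sensible, feed 52.8→25 °C: -2326.9 kJ/h
Outlet flows (mol/h): A 330.89, B 227.11
Sensible, products 25→162 °C: 11809 kJ/h
Q = ΔH = 14501 kJ/h = 4.0281 kW
Heat supplied = 4028.1 W

Q_in = 4030 W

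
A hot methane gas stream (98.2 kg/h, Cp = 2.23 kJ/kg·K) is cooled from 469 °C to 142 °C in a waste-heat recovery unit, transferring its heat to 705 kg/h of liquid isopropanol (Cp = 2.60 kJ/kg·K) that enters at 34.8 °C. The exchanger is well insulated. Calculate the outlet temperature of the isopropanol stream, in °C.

T_c,out = 73.9 °C

Heat released by hot stream: Q = 98.2 × 2.23 × (469 − 142) = 71608 kJ/h
Energy balance on cold side (adiabatic exchanger): Q = ṁ_c·Cp_c·(T_c,out − T_c,in)
T_c,out = 34.8 + 71608/(705 × 2.60) = 73.866 °C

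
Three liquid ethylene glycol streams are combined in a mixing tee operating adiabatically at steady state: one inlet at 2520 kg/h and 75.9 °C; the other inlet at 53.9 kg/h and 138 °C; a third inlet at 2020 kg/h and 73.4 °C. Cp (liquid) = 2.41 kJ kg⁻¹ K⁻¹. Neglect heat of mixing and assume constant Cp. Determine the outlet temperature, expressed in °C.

T_out = 75.5 °C

No heat crosses the boundary, so H_out = H_in.
Σ ṁᵢCp,ᵢTᵢ = 2520×2.41×75.9 + 53.9×2.41×138 + 2020×2.41×73.4 = 836210
Σ ṁᵢCp,ᵢ = 2520×2.41 + 53.9×2.41 + 2020×2.41 = 11071
T_out = 836210 / 11071 = 75.529 °C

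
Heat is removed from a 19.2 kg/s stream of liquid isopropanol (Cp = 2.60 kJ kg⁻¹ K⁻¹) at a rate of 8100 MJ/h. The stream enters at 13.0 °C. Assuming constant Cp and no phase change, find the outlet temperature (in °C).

Q = 8100 MJ/h = 2250 kJ/s
ΔT = Q/(ṁ·Cp) = 2250/(19.2×2.60) = 45.072 K
T_out = 13.0 − 45.072 = -32.072 °C

T_out = -32.1 °C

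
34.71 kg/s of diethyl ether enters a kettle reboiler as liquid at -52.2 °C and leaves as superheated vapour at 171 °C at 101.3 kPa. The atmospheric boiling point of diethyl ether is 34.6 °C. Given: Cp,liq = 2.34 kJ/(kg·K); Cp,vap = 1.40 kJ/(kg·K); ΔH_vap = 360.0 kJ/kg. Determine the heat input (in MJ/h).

liquid -52.2→34.6 °C: 203.11 kJ/kg
vaporisation at 34.6 °C: 360 kJ/kg
vapour 34.6→171 °C: 190.96 kJ/kg
Δh = 203.11 + 360 + 190.96 = 754.07 kJ/kg
Q = ṁ·Δh = 34.71 kg/s × 754.07 kJ/kg = 26174 kJ/s
|Q| = 26174 kW = 94226 MJ/h

Q = 94200 MJ/h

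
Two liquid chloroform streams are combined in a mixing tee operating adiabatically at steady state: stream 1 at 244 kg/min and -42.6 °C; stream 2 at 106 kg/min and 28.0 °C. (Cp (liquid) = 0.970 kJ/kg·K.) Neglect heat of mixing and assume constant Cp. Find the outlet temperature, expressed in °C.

Adiabatic, steady state ⇒ Σ ṁᵢCp,ᵢ(T_out − Tᵢ) = 0
T_out = Σ ṁᵢCp,ᵢTᵢ / Σ ṁᵢCp,ᵢ
      = -7203.6 / 339.5 = -21.218 °C

T_out = -21.2 °C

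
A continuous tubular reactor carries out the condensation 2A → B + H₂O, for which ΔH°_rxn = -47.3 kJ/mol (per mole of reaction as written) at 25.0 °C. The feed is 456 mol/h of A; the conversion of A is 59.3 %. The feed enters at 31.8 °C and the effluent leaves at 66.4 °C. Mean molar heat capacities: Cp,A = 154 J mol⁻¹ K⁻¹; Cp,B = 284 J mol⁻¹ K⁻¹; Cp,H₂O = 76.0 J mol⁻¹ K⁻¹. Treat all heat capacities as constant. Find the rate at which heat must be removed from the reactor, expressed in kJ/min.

Q_out = 61.2 kJ/min

Extent of reaction ξ = 0.593 × 456 / 2 = 135.2 mol/h
Reaction term: ξ·ΔH°_rxn = 135.2 × -47.3 = -6395.1 kJ/h
Sensible, feed 31.8→25 °C: -477.52 kJ/h
Outlet flows (mol/h): A 185.59, B 135.2, H₂O 135.2
Sensible, products 25→66.4 °C: 3198.3 kJ/h
Q = ΔH = -3674.3 kJ/h = -1.0206 kW
Heat removed = 61.239 kJ/min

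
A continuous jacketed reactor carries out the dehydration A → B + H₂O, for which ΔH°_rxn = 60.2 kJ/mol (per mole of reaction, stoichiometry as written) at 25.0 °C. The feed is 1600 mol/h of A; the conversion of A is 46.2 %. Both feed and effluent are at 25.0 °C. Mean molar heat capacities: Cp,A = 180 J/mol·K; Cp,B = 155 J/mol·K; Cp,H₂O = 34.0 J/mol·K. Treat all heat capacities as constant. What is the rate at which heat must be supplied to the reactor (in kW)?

Q_in = 12.4 kW

Extent of reaction ξ = 0.462 × 1600 = 739.2 mol/h
Reaction term: ξ·ΔH°_rxn = 739.2 × 60.2 = 44500 kJ/h
Q = ΔH = 44500 kJ/h = 12.361 kW
Heat supplied = 12.361 kW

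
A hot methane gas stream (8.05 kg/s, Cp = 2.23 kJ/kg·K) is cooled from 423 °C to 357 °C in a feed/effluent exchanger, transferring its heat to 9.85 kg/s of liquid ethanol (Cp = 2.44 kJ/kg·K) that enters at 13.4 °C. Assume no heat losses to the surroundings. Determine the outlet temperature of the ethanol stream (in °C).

T_c,out = 62.7 °C

Heat released by hot stream: Q = 8.05 × 2.23 × (423 − 357) = 1184.8 kJ/s
Energy balance on cold side (adiabatic exchanger): Q = ṁ_c·Cp_c·(T_c,out − T_c,in)
T_c,out = 13.4 + 1184.8/(9.85 × 2.44) = 62.697 °C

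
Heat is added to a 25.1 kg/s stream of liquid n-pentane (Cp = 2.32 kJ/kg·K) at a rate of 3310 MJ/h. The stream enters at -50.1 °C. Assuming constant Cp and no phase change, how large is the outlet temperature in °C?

Q = 3310 MJ/h = 919.44 kJ/s
ΔT = Q/(ṁ·Cp) = 919.44/(25.1×2.32) = 15.789 K
T_out = -50.1 + 15.789 = -34.311 °C

T_out = -34.3 °C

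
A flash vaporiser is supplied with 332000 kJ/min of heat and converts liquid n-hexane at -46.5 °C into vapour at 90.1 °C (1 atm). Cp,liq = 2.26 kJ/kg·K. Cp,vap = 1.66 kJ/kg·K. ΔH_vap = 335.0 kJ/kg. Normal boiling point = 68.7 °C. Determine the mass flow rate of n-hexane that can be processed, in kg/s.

Δh = 2.26×(68.7−-46.5) + 335.0 + 1.66×(90.1−68.7) = 630.88 kJ/kg
Q = 332000 kJ/min = 5533.3 kJ/s = 5533.3 kJ/s
ṁ = Q/Δh = 5533.3 / 630.88 = 8.7709 kg/s

ṁ = 8.77 kg/s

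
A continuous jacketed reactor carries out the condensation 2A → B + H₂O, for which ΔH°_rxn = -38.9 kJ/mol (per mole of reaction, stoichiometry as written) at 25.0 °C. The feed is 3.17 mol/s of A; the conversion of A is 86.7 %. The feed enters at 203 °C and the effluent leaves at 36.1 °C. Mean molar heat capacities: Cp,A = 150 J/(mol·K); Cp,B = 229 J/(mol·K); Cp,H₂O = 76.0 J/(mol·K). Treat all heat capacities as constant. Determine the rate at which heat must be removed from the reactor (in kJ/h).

Q_out = 478000 kJ/h

Extent of reaction ξ = 0.867 × 3.17 / 2 = 1.3742 mol/s
Reaction term: ξ·ΔH°_rxn = 1.3742 × -38.9 = -53.456 kJ/s
Sensible, feed 203→25 °C: -84.639 kJ/s
Outlet flows (mol/s): A 0.42161, B 1.3742, H₂O 1.3742
Sensible, products 25→36.1 °C: 5.3543 kJ/s
Q = ΔH = -132.74 kJ/s = -132.74 kW
Heat removed = 477870 kJ/h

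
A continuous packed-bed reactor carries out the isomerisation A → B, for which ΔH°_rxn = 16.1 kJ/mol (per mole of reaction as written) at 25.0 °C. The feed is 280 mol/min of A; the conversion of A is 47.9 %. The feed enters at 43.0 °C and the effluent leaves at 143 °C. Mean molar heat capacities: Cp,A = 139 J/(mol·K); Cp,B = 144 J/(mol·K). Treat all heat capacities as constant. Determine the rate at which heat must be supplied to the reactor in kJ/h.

Extent of reaction ξ = 0.479 × 280 = 134.12 mol/min
Reaction term: ξ·ΔH°_rxn = 134.12 × 16.1 = 2159.3 kJ/min
Sensible, feed 43.0→25 °C: -700.56 kJ/min
Outlet flows (mol/min): A 145.88, B 134.12
Sensible, products 25→143 °C: 4671.7 kJ/min
Q = ΔH = 6130.5 kJ/min = 102.17 kW
Heat supplied = 367830 kJ/h

Q_in = 368000 kJ/h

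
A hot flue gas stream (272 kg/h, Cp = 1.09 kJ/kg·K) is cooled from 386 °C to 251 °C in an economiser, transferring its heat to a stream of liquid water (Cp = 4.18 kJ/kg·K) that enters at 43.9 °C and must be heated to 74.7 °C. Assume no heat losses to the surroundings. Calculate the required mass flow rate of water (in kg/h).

Heat released by hot stream: Q = 272 × 1.09 × (386 − 251) = 40025 kJ/h
Energy balance on cold side (adiabatic exchanger): Q = ṁ_c·Cp_c·(T_c,out − T_c,in)
ṁ_c = 40025 / [4.18 × (74.7 − 43.9)] = 310.89 kg/h

ṁ_c = 311 kg/h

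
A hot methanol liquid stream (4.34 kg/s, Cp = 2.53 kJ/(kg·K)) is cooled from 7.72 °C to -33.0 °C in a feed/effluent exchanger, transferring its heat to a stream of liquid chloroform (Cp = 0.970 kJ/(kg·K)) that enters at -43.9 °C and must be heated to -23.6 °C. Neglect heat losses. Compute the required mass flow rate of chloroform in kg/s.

Heat released by hot stream: Q = 4.34 × 2.53 × (7.72 − -33.0) = 447.11 kJ/s
Energy balance on cold side (adiabatic exchanger): Q = ṁ_c·Cp_c·(T_c,out − T_c,in)
ṁ_c = 447.11 / [0.970 × (-23.6 − -43.9)] = 22.707 kg/s

ṁ_c = 22.7 kg/s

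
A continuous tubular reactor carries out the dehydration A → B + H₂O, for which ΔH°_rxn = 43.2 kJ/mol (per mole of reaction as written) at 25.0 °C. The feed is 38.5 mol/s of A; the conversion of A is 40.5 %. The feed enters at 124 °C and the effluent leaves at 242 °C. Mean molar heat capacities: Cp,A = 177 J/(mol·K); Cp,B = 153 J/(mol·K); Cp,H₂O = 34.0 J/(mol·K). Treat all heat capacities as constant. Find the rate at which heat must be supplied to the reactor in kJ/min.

Extent of reaction ξ = 0.405 × 38.5 = 15.593 mol/s
Reaction term: ξ·ΔH°_rxn = 15.593 × 43.2 = 673.6 kJ/s
Sensible, feed 124→25 °C: -674.64 kJ/s
Outlet flows (mol/s): A 22.907, B 15.593, H₂O 15.593
Sensible, products 25→242 °C: 1512.6 kJ/s
Q = ΔH = 1511.5 kJ/s = 1511.5 kW
Heat supplied = 90693 kJ/min

Q_in = 90700 kJ/min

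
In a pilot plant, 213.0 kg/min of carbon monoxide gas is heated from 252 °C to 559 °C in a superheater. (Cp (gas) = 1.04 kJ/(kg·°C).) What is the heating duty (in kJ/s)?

Q = 1130 kJ/s

Q = ṁ·Cp·ΔT = 213.0 × 1.04 × (559 − 252) = 68007 kJ/min
Converting: 68007 / 60 s = 1133.4 kW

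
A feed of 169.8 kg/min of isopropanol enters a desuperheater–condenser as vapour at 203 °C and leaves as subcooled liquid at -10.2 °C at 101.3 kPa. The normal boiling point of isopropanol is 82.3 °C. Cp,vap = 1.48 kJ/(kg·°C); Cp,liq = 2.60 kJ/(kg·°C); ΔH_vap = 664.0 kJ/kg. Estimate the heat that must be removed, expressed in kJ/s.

Q_c = 3070 kJ/s

vapour 203→82.3 °C: -178.64 kJ/kg
condensation at 82.3 °C: -664 kJ/kg
liquid 82.3→-10.2 °C: -240.5 kJ/kg
Δh = -178.64 + -664 + -240.5 = -1083.1 kJ/kg
Q = ṁ·Δh = 169.8 kg/min × -1083.1 kJ/kg = -183920 kJ/min
|Q| = 3065.3 kW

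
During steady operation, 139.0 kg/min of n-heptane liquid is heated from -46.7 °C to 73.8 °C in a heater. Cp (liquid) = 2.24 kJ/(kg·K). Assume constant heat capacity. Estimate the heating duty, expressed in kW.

Q = ṁ·Cp·ΔT = 139.0 × 2.24 × (73.8 − -46.7) = 37519 kJ/min
Converting: 37519 / 60 s = 625.31 kW

Q = 625 kW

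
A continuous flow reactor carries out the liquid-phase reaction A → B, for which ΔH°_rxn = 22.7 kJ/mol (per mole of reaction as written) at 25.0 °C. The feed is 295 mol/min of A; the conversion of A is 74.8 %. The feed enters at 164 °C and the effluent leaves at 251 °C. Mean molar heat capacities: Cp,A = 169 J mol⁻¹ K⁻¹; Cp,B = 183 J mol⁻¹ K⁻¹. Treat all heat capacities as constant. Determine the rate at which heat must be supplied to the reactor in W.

Extent of reaction ξ = 0.748 × 295 = 220.66 mol/min
Reaction term: ξ·ΔH°_rxn = 220.66 × 22.7 = 5009 kJ/min
Sensible, feed 164→25 °C: -6929.8 kJ/min
Outlet flows (mol/min): A 74.34, B 220.66
Sensible, products 25→251 °C: 11965 kJ/min
Q = ΔH = 10045 kJ/min = 167.41 kW
Heat supplied = 167410 W

Q_in = 167000 W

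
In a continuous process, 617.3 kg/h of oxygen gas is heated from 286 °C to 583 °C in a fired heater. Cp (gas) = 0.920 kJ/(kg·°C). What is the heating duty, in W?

Q = 46900 W

Q = ṁ·Cp·ΔT = 617.3 × 0.920 × (583 − 286) = 168670 kJ/h
Converting: 168670 / 3600 s = 46.853 kW
Heating duty = 46853 W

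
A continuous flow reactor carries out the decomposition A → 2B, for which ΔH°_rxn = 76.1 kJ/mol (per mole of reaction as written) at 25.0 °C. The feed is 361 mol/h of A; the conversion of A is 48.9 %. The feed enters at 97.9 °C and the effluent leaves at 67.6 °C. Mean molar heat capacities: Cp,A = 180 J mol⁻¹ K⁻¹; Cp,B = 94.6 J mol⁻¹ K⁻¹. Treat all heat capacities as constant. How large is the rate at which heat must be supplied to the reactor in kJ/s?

Q_in = 3.20 kJ/s

Extent of reaction ξ = 0.489 × 361 = 176.53 mol/h
Reaction term: ξ·ΔH°_rxn = 176.53 × 76.1 = 13434 kJ/h
Sensible, feed 97.9→25 °C: -4737 kJ/h
Outlet flows (mol/h): A 184.47, B 353.06
Sensible, products 25→67.6 °C: 2837.3 kJ/h
Q = ΔH = 11534 kJ/h = 3.2039 kW
Heat supplied = 3.2039 kJ/s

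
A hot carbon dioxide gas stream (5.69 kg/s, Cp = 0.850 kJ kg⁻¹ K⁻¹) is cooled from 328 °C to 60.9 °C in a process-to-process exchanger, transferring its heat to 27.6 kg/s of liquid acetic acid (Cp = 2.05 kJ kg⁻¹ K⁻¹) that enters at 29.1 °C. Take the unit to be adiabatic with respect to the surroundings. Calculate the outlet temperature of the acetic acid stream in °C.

Heat released by hot stream: Q = 5.69 × 0.850 × (328 − 60.9) = 1291.8 kJ/s
Energy balance on cold side (adiabatic exchanger): Q = ṁ_c·Cp_c·(T_c,out − T_c,in)
T_c,out = 29.1 + 1291.8/(27.6 × 2.05) = 51.932 °C

T_c,out = 51.9 °C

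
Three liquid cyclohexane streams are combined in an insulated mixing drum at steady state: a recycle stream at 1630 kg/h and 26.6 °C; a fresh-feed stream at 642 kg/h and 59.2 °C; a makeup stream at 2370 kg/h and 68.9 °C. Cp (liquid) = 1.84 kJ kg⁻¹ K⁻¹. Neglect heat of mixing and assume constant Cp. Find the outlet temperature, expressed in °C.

T_out = 52.7 °C

No heat crosses the boundary, so H_out = H_in.
Σ ṁᵢCp,ᵢTᵢ = 1630×1.84×26.6 + 642×1.84×59.2 + 2370×1.84×68.9 = 450170
Σ ṁᵢCp,ᵢ = 1630×1.84 + 642×1.84 + 2370×1.84 = 8541.3
T_out = 450170 / 8541.3 = 52.705 °C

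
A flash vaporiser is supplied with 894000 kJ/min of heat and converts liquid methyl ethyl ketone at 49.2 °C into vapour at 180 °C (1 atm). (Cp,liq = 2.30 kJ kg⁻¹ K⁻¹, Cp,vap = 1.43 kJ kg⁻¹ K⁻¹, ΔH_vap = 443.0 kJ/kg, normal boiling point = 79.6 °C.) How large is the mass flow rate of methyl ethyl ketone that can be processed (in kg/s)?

Δh = 2.30×(79.6−49.2) + 443.0 + 1.43×(180−79.6) = 656.49 kJ/kg
Q = 894000 kJ/min = 14900 kJ/s = 14900 kJ/s
ṁ = Q/Δh = 14900 / 656.49 = 22.696 kg/s

ṁ = 22.7 kg/s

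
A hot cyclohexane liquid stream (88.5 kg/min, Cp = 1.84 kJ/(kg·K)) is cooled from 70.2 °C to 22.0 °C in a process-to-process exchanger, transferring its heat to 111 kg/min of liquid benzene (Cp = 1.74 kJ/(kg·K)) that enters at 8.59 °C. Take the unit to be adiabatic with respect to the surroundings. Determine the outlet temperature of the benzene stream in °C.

T_c,out = 49.2 °C

Heat released by hot stream: Q = 88.5 × 1.84 × (70.2 − 22.0) = 7848.9 kJ/min
Energy balance on cold side (adiabatic exchanger): Q = ṁ_c·Cp_c·(T_c,out − T_c,in)
T_c,out = 8.59 + 7848.9/(111 × 1.74) = 49.228 °C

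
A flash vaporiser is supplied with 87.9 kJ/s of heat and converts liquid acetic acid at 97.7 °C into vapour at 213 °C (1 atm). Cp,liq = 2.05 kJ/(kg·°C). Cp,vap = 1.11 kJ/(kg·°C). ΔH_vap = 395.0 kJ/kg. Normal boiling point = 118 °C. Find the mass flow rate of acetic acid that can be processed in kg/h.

Δh = 2.05×(118−97.7) + 395.0 + 1.11×(213−118) = 542.07 kJ/kg
Q = 87.9 kJ/s = 87.9 kJ/s = 316440 kJ/h
ṁ = Q/Δh = 316440 / 542.07 = 583.77 kg/h

ṁ = 584 kg/h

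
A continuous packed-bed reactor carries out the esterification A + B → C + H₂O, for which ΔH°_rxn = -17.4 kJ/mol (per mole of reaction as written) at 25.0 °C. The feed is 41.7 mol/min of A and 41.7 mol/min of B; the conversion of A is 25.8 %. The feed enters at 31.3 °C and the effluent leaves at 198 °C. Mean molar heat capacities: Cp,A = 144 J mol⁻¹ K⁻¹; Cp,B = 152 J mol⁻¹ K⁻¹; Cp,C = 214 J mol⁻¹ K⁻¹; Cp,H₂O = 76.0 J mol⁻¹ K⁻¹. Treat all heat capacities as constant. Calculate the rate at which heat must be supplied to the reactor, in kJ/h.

Extent of reaction ξ = 0.258 × 41.7 = 10.759 mol/min
Reaction term: ξ·ΔH°_rxn = 10.759 × -17.4 = -187.2 kJ/min
Sensible, feed 31.3→25 °C: -77.762 kJ/min
Outlet flows (mol/min): A 30.941, B 30.941, C 10.759, H₂O 10.759
Sensible, products 25→198 °C: 2124.2 kJ/min
Q = ΔH = 1859.2 kJ/min = 30.987 kW
Heat supplied = 111550 kJ/h

Q_in = 112000 kJ/h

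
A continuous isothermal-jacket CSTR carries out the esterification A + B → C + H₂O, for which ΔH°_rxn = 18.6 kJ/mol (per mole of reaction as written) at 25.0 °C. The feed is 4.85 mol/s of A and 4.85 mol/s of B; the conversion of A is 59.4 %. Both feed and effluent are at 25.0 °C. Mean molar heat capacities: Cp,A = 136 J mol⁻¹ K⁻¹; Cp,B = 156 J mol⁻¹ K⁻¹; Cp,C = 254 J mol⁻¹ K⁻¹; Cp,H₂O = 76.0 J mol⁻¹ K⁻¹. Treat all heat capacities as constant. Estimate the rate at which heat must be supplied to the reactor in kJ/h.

Extent of reaction ξ = 0.594 × 4.85 = 2.8809 mol/s
Reaction term: ξ·ΔH°_rxn = 2.8809 × 18.6 = 53.585 kJ/s
Q = ΔH = 53.585 kJ/s = 53.585 kW
Heat supplied = 192910 kJ/h

Q_in = 193000 kJ/h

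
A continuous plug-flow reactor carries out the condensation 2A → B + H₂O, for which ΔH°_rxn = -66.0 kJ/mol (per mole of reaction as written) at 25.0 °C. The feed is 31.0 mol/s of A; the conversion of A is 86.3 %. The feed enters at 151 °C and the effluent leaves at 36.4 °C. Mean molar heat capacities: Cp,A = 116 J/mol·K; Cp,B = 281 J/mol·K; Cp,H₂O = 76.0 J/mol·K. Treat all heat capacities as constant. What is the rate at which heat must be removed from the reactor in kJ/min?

Extent of reaction ξ = 0.863 × 31.0 / 2 = 13.377 mol/s
Reaction term: ξ·ΔH°_rxn = 13.377 × -66.0 = -882.85 kJ/s
Sensible, feed 151→25 °C: -453.1 kJ/s
Outlet flows (mol/s): A 4.247, B 13.377, H₂O 13.377
Sensible, products 25→36.4 °C: 60.056 kJ/s
Q = ΔH = -1275.9 kJ/s = -1275.9 kW
Heat removed = 76553 kJ/min

Q_out = 76600 kJ/min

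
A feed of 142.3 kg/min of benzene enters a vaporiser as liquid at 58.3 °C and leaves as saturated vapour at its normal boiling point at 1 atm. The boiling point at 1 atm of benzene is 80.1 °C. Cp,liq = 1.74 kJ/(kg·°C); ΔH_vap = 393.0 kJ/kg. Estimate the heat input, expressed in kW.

liquid 58.3→80.1 °C: 37.932 kJ/kg
vaporisation at 80.1 °C: 393 kJ/kg
Δh = 37.932 + 393 = 430.93 kJ/kg
Q = ṁ·Δh = 142.3 kg/min × 430.93 kJ/kg = 61322 kJ/min
|Q| = 1022 kW

Q = 1020 kW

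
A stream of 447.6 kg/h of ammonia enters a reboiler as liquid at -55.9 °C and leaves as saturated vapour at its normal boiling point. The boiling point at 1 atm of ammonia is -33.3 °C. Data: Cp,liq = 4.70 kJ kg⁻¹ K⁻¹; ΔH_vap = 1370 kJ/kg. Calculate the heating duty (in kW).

Q = 184 kW

liquid -55.9→-33.3 °C: 106.22 kJ/kg
vaporisation at -33.3 °C: 1370 kJ/kg
Δh = 106.22 + 1370 = 1476.2 kJ/kg
Q = ṁ·Δh = 447.6 kg/h × 1476.2 kJ/kg = 660760 kJ/h
|Q| = 183.54 kW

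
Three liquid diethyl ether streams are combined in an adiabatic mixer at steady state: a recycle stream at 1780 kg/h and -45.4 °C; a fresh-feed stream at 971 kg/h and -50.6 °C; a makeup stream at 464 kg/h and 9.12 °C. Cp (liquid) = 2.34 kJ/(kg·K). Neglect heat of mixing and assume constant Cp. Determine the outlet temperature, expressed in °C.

Adiabatic, steady state ⇒ Σ ṁᵢCp,ᵢ(T_out − Tᵢ) = 0
T_out = Σ ṁᵢCp,ᵢTᵢ / Σ ṁᵢCp,ᵢ
      = -294170 / 7523.1 = -39.102 °C

T_out = -39.1 °C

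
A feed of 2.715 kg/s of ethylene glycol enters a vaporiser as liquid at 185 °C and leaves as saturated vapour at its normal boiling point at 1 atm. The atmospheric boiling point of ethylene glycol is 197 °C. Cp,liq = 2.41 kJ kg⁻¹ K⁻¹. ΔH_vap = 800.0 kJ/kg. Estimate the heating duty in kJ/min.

Q = 135000 kJ/min

liquid 185→197 °C: 28.92 kJ/kg
vaporisation at 197 °C: 800 kJ/kg
Δh = 28.92 + 800 = 828.92 kJ/kg
Q = ṁ·Δh = 2.715 kg/s × 828.92 kJ/kg = 2250.5 kJ/s
|Q| = 2250.5 kW = 135030 kJ/min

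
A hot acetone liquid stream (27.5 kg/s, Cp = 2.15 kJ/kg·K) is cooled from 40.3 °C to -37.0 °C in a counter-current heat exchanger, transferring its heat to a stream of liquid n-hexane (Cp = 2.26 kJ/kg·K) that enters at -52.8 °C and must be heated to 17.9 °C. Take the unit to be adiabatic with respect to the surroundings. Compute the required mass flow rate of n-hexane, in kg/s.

Heat released by hot stream: Q = 27.5 × 2.15 × (40.3 − -37.0) = 4570.4 kJ/s
Energy balance on cold side (adiabatic exchanger): Q = ṁ_c·Cp_c·(T_c,out − T_c,in)
ṁ_c = 4570.4 / [2.26 × (17.9 − -52.8)] = 28.604 kg/s

ṁ_c = 28.6 kg/s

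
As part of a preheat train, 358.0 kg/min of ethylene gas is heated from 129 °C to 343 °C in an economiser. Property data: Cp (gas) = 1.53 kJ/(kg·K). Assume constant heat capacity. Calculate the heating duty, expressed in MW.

Q = ṁ·Cp·ΔT = 358.0 × 1.53 × (343 − 129) = 117220 kJ/min
Converting: 117220 / 60 s = 1953.6 kW
Heating duty = 1.9536 MW

Q = 1.95 MW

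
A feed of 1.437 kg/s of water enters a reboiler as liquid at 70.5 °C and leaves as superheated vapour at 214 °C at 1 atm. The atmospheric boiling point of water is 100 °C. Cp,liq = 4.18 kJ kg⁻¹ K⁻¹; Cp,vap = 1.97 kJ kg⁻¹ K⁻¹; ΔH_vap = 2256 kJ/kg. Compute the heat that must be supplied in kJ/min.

liquid 70.5→100 °C: 123.31 kJ/kg
vaporisation at 100 °C: 2256 kJ/kg
vapour 100→214 °C: 224.58 kJ/kg
Δh = 123.31 + 2256 + 224.58 = 2603.9 kJ/kg
Q = ṁ·Δh = 1.437 kg/s × 2603.9 kJ/kg = 3741.8 kJ/s
|Q| = 3741.8 kW = 224510 kJ/min

Q = 225000 kJ/min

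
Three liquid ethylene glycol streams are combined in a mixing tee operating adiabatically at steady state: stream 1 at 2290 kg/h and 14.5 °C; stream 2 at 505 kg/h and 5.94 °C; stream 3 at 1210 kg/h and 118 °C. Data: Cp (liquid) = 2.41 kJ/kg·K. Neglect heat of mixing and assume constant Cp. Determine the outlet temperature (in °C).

Energy balance with Q = 0: Σ ṁᵢCp,ᵢ(T_out − Tᵢ) = 0
Σ ṁᵢCp,ᵢTᵢ = 2290×2.41×14.5 + 505×2.41×5.94 + 1210×2.41×118 = 431350
Σ ṁᵢCp,ᵢ = 2290×2.41 + 505×2.41 + 1210×2.41 = 9652.1
T_out = 431350 / 9652.1 = 44.69 °C

T_out = 44.7 °C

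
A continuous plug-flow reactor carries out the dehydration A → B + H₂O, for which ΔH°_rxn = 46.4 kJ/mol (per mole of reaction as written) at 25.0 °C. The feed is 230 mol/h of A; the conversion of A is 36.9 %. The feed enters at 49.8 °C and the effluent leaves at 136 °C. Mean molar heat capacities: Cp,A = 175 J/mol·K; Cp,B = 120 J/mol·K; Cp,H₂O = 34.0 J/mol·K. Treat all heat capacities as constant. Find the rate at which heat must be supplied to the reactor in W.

Extent of reaction ξ = 0.369 × 230 = 84.87 mol/h
Reaction term: ξ·ΔH°_rxn = 84.87 × 46.4 = 3938 kJ/h
Sensible, feed 49.8→25 °C: -998.2 kJ/h
Outlet flows (mol/h): A 145.13, B 84.87, H₂O 84.87
Sensible, products 25→136 °C: 4269.9 kJ/h
Q = ΔH = 7209.7 kJ/h = 2.0027 kW
Heat supplied = 2002.7 W

Q_in = 2000 W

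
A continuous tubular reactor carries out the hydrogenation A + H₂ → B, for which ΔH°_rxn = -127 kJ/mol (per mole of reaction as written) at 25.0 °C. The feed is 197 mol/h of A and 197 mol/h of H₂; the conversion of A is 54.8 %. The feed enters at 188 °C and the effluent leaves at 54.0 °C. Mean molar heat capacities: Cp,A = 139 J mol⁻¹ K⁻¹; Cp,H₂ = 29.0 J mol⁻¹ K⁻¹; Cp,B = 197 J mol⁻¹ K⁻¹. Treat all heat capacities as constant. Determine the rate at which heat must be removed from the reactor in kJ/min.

Extent of reaction ξ = 0.548 × 197 = 107.96 mol/h
Reaction term: ξ·ΔH°_rxn = 107.96 × -127 = -13710 kJ/h
Sensible, feed 188→25 °C: -5394.6 kJ/h
Outlet flows (mol/h): A 89.044, H₂ 89.044, B 107.96
Sensible, products 25→54.0 °C: 1050.6 kJ/h
Q = ΔH = -18054 kJ/h = -5.0151 kW
Heat removed = 300.91 kJ/min

Q_out = 301 kJ/min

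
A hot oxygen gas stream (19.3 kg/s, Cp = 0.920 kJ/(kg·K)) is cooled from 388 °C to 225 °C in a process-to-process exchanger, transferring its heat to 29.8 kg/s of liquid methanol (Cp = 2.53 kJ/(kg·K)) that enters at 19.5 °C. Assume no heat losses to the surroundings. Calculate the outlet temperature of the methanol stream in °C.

Heat released by hot stream: Q = 19.3 × 0.920 × (388 − 225) = 2894.2 kJ/s
Energy balance on cold side (adiabatic exchanger): Q = ṁ_c·Cp_c·(T_c,out − T_c,in)
T_c,out = 19.5 + 2894.2/(29.8 × 2.53) = 57.888 °C

T_c,out = 57.9 °C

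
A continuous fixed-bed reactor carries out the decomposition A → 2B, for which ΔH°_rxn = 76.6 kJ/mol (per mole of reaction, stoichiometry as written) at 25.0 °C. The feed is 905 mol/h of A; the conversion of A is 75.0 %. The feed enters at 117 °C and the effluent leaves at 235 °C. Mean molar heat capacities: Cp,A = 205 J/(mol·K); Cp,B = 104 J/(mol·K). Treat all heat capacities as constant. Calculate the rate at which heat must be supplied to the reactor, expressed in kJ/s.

Q_in = 20.6 kJ/s

Extent of reaction ξ = 0.750 × 905 = 678.75 mol/h
Reaction term: ξ·ΔH°_rxn = 678.75 × 76.6 = 51992 kJ/h
Sensible, feed 117→25 °C: -17068 kJ/h
Outlet flows (mol/h): A 226.25, B 1357.5
Sensible, products 25→235 °C: 39388 kJ/h
Q = ΔH = 74312 kJ/h = 20.642 kW
Heat supplied = 20.642 kJ/s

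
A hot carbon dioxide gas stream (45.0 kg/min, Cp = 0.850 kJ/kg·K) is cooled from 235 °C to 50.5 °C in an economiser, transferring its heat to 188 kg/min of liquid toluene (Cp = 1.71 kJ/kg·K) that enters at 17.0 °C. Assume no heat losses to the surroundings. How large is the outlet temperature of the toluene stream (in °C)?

Heat released by hot stream: Q = 45.0 × 0.850 × (235 − 50.5) = 7057.1 kJ/min
Energy balance on cold side (adiabatic exchanger): Q = ṁ_c·Cp_c·(T_c,out − T_c,in)
T_c,out = 17.0 + 7057.1/(188 × 1.71) = 38.952 °C

T_c,out = 39.0 °C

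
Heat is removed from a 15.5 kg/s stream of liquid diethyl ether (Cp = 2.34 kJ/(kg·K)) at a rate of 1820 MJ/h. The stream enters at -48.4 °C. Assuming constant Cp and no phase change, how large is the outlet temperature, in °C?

Q = 1820 MJ/h = 505.56 kJ/s
ΔT = Q/(ṁ·Cp) = 505.56/(15.5×2.34) = 13.939 K
T_out = -48.4 − 13.939 = -62.339 °C

T_out = -62.3 °C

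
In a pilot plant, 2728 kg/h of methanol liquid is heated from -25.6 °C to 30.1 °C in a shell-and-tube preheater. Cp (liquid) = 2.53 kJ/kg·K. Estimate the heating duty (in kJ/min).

Q = 6410 kJ/min

Q = ṁ·Cp·ΔT = 2728 × 2.53 × (30.1 − -25.6) = 384430 kJ/h
Converting: 384430 / 3600 s = 106.79 kW
Heating duty = 6407.2 kJ/min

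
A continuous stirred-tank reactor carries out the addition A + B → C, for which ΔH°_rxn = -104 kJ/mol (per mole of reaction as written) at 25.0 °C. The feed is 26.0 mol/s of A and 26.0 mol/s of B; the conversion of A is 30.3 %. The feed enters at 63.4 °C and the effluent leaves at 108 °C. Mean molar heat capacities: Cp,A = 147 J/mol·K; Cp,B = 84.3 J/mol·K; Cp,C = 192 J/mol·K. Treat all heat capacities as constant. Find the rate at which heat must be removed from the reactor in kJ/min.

Q_out = 34600 kJ/min

Extent of reaction ξ = 0.303 × 26.0 = 7.878 mol/s
Reaction term: ξ·ΔH°_rxn = 7.878 × -104 = -819.31 kJ/s
Sensible, feed 63.4→25 °C: -230.93 kJ/s
Outlet flows (mol/s): A 18.122, B 18.122, C 7.878
Sensible, products 25→108 °C: 473.45 kJ/s
Q = ΔH = -576.79 kJ/s = -576.79 kW
Heat removed = 34608 kJ/min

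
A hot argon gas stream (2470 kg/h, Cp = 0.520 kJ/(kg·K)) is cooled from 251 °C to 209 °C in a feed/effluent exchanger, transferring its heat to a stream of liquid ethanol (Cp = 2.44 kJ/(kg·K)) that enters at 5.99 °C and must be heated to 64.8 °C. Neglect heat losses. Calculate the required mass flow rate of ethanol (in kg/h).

ṁ_c = 376 kg/h

Heat released by hot stream: Q = 2470 × 0.520 × (251 − 209) = 53945 kJ/h
Energy balance on cold side (adiabatic exchanger): Q = ṁ_c·Cp_c·(T_c,out − T_c,in)
ṁ_c = 53945 / [2.44 × (64.8 − 5.99)] = 375.93 kg/h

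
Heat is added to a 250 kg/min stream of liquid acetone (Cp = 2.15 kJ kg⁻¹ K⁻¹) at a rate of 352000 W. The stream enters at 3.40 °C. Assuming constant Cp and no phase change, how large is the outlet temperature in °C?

T_out = 42.7 °C

Q = 352000 W = 21120 kJ/min
ΔT = Q/(ṁ·Cp) = 21120/(250×2.15) = 39.293 K
T_out = 3.40 + 39.293 = 42.693 °C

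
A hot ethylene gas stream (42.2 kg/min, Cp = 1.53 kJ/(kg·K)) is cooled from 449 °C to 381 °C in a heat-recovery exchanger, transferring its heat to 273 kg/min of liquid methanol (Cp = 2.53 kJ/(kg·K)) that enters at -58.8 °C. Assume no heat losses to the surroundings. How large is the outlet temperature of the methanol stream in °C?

Heat released by hot stream: Q = 42.2 × 1.53 × (449 − 381) = 4390.5 kJ/min
Energy balance on cold side (adiabatic exchanger): Q = ṁ_c·Cp_c·(T_c,out − T_c,in)
T_c,out = -58.8 + 4390.5/(273 × 2.53) = -52.443 °C

T_c,out = -52.4 °C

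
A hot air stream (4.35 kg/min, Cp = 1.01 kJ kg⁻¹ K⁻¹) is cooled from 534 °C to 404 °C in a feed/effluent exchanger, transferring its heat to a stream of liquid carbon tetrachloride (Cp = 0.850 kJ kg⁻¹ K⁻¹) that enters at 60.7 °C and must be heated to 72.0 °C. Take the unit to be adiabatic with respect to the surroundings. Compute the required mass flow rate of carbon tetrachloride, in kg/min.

ṁ_c = 59.5 kg/min

Heat released by hot stream: Q = 4.35 × 1.01 × (534 − 404) = 571.15 kJ/min
Energy balance on cold side (adiabatic exchanger): Q = ṁ_c·Cp_c·(T_c,out − T_c,in)
ṁ_c = 571.15 / [0.850 × (72.0 − 60.7)] = 59.464 kg/min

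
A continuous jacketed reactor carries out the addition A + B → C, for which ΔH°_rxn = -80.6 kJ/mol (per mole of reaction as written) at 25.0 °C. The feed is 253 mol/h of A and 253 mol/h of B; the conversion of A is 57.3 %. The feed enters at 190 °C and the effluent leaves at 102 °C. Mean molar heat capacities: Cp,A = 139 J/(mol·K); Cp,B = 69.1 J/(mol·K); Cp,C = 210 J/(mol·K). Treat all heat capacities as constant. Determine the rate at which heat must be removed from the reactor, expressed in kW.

Q_out = 4.53 kW

Extent of reaction ξ = 0.573 × 253 = 144.97 mol/h
Reaction term: ξ·ΔH°_rxn = 144.97 × -80.6 = -11685 kJ/h
Sensible, feed 190→25 °C: -8687.1 kJ/h
Outlet flows (mol/h): A 108.03, B 108.03, C 144.97
Sensible, products 25→102 °C: 4075.2 kJ/h
Q = ΔH = -16296 kJ/h = -4.5268 kW
Heat removed = 4.5268 kW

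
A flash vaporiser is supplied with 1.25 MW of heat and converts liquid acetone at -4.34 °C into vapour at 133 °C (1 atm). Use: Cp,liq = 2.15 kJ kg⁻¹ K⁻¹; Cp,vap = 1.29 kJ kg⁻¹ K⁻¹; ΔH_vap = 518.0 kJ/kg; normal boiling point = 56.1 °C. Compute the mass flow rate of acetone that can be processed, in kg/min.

Δh = 2.15×(56.1−-4.34) + 518.0 + 1.29×(133−56.1) = 747.15 kJ/kg
Q = 1.25 MW = 1250 kJ/s = 75000 kJ/min
ṁ = Q/Δh = 75000 / 747.15 = 100.38 kg/min

ṁ = 100 kg/min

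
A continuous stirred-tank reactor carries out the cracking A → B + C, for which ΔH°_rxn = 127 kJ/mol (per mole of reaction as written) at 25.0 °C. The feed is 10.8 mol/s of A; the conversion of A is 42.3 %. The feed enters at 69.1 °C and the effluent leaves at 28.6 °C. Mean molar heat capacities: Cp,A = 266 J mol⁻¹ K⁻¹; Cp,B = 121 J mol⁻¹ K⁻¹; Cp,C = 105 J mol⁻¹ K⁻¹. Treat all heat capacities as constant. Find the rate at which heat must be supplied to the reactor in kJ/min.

Extent of reaction ξ = 0.423 × 10.8 = 4.5684 mol/s
Reaction term: ξ·ΔH°_rxn = 4.5684 × 127 = 580.19 kJ/s
Sensible, feed 69.1→25 °C: -126.69 kJ/s
Outlet flows (mol/s): A 6.2316, B 4.5684, C 4.5684
Sensible, products 25→28.6 °C: 9.6842 kJ/s
Q = ΔH = 463.18 kJ/s = 463.18 kW
Heat supplied = 27791 kJ/min

Q_in = 27800 kJ/min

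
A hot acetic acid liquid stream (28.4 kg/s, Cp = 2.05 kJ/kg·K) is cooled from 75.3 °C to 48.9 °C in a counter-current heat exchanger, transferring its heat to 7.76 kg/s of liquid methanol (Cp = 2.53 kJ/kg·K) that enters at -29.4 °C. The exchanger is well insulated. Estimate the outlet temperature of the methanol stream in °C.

T_c,out = 48.9 °C

Heat released by hot stream: Q = 28.4 × 2.05 × (75.3 − 48.9) = 1537 kJ/s
Energy balance on cold side (adiabatic exchanger): Q = ṁ_c·Cp_c·(T_c,out − T_c,in)
T_c,out = -29.4 + 1537/(7.76 × 2.53) = 48.888 °C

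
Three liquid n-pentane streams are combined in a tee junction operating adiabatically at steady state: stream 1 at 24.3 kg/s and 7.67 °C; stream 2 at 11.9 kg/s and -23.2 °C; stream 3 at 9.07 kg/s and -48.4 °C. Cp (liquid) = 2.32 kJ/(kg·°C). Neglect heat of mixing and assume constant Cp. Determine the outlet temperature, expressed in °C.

T_out = -11.7 °C

No heat crosses the boundary, so H_out = H_in.
Σ ṁᵢCp,ᵢTᵢ = 24.3×2.32×7.67 + 11.9×2.32×-23.2 + 9.07×2.32×-48.4 = -1226.6
Σ ṁᵢCp,ᵢ = 24.3×2.32 + 11.9×2.32 + 9.07×2.32 = 105.03
T_out = -1226.6 / 105.03 = -11.679 °C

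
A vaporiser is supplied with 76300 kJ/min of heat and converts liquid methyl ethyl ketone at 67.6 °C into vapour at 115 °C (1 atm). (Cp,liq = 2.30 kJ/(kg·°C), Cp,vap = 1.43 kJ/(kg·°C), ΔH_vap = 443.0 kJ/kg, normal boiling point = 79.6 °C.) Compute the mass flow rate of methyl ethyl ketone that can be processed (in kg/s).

ṁ = 2.44 kg/s

Δh = 2.30×(79.6−67.6) + 443.0 + 1.43×(115−79.6) = 521.22 kJ/kg
Q = 76300 kJ/min = 1271.7 kJ/s = 1271.7 kJ/s
ṁ = Q/Δh = 1271.7 / 521.22 = 2.4398 kg/s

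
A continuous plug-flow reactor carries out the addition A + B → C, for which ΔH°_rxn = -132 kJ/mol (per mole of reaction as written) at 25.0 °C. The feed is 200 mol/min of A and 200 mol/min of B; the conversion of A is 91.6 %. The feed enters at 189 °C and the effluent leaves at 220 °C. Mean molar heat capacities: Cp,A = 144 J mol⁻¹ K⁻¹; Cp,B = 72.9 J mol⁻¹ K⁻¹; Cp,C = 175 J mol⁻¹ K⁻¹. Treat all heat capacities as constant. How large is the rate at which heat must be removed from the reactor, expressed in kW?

Extent of reaction ξ = 0.916 × 200 = 183.2 mol/min
Reaction term: ξ·ΔH°_rxn = 183.2 × -132 = -24182 kJ/min
Sensible, feed 189→25 °C: -7114.3 kJ/min
Outlet flows (mol/min): A 16.8, B 16.8, C 183.2
Sensible, products 25→220 °C: 6962.3 kJ/min
Q = ΔH = -24334 kJ/min = -405.57 kW
Heat removed = 405.57 kW

Q_out = 406 kW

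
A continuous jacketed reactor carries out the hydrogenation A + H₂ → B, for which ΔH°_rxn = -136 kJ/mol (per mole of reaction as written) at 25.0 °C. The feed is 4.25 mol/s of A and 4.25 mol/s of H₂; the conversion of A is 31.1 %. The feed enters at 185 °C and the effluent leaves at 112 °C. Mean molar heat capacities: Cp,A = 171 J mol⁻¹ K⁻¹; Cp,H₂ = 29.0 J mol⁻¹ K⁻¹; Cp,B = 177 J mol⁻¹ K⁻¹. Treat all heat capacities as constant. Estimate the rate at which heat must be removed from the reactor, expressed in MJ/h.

Extent of reaction ξ = 0.311 × 4.25 = 1.3217 mol/s
Reaction term: ξ·ΔH°_rxn = 1.3217 × -136 = -179.76 kJ/s
Sensible, feed 185→25 °C: -136 kJ/s
Outlet flows (mol/s): A 2.9283, H₂ 2.9283, B 1.3217
Sensible, products 25→112 °C: 71.305 kJ/s
Q = ΔH = -244.45 kJ/s = -244.45 kW
Heat removed = 880.03 MJ/h

Q_out = 880 MJ/h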